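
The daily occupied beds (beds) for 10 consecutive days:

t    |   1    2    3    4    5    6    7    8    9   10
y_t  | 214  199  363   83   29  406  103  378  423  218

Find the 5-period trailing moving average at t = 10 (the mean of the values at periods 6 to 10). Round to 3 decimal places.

305.600

Sum of periods 6–10: 406 + 103 + 378 + 423 + 218 = 1528
Divide by 5: 1528 / 5 = 305.600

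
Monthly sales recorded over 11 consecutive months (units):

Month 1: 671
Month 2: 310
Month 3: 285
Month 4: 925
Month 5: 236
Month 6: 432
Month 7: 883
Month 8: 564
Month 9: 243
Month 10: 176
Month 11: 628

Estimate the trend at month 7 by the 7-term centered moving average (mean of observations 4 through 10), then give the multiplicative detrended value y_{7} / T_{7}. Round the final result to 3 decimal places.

Trend T_7 = (925 + 236 + 432 + 883 + 564 + 243 + 176) / 7 = 3459/7 = 494.14286
Ratio to trend: 883 / 494.14286 = 1.787

1.787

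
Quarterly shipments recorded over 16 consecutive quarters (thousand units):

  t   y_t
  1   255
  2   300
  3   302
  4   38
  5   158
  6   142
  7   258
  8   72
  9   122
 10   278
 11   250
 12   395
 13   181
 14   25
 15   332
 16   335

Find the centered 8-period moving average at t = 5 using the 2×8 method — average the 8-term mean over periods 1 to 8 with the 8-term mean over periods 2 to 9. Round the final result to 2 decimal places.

Sum over 1–8: 255 + 300 + 302 + 38 + 158 + 142 + 258 + 72 = 1525
Sum over 2–9: 300 + 302 + 38 + 158 + 142 + 258 + 72 + 122 = 1392
CMA at t=5 = (1525 + 1392) / (2·8) = 2917 / 16 = 182.31

182.31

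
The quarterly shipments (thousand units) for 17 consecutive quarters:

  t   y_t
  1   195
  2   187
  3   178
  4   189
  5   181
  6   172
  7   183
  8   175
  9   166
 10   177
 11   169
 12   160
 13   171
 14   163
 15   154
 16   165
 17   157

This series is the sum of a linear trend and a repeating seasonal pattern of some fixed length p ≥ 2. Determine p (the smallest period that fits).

3

First differences y_{t+1} − y_t: -8, -9, 11, -8, -9, 11, -8, -9, …
The difference pattern repeats every 3 terms and not for any smaller step, so p = 3.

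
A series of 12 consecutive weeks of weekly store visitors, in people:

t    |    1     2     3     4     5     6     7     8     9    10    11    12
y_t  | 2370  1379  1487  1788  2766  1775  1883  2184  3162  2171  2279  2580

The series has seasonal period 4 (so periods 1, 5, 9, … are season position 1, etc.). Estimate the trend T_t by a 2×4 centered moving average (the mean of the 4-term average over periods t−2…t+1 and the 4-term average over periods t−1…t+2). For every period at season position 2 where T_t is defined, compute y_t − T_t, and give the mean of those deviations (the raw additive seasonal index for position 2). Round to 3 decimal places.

Season position 2 occurs at t = 6, 10 (where T_t is defined).
t=6: T_6 = 2102.50000; y_6 − T_6 = 1775 − 2102.50000 = -327.50000
t=10: T_10 = 2498.50000; y_10 − T_10 = 2171 − 2498.50000 = -327.50000
Mean deviation: (-327.50000 + -327.50000) / 2 = -327.500

-327.500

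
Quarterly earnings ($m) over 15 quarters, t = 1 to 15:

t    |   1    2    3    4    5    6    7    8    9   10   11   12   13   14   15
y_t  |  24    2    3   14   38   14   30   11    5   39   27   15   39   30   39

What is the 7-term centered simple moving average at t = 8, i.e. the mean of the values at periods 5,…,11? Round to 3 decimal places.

Sum of periods 5–11: 38 + 14 + 30 + 11 + 5 + 39 + 27 = 164
Divide by 7: 164 / 7 = 23.429

23.429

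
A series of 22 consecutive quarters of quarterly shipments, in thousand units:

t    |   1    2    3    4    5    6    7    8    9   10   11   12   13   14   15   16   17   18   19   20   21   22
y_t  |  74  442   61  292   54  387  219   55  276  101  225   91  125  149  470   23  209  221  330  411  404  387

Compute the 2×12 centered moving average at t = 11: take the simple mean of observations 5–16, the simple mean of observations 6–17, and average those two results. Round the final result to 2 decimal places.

Sum over 5–16: 54 + 387 + 219 + 55 + 276 + 101 + 225 + 91 + 125 + 149 + 470 + 23 = 2175
Sum over 6–17: 387 + 219 + 55 + 276 + 101 + 225 + 91 + 125 + 149 + 470 + 23 + 209 = 2330
CMA at t=11 = (2175 + 2330) / (2·12) = 4505 / 24 = 187.71

187.71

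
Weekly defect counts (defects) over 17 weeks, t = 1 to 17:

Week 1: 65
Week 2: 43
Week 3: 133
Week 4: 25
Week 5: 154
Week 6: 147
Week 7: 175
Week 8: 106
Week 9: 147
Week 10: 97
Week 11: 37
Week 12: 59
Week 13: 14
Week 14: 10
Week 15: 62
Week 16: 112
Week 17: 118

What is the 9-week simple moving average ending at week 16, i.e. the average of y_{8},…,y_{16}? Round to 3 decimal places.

71.556

Sum of periods 8–16: 106 + 147 + 97 + 37 + 59 + 14 + 10 + 62 + 112 = 644
Divide by 9: 644 / 9 = 71.556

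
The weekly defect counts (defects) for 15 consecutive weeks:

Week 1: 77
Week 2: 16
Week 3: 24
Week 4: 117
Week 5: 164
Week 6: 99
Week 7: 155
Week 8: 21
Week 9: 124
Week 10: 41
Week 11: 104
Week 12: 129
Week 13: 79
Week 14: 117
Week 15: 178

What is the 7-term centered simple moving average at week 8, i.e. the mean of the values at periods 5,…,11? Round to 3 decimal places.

Sum of periods 5–11: 164 + 99 + 155 + 21 + 124 + 41 + 104 = 708
Divide by 7: 708 / 7 = 101.143

101.143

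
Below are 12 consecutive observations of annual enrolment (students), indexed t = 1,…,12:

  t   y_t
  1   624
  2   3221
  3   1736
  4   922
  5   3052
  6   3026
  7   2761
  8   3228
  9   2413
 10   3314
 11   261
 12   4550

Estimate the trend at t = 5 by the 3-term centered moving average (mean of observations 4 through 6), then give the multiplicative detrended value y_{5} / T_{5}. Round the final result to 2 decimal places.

1.31

Trend T_5 = (922 + 3052 + 3026) / 3 = 7000/3 = 2333.3333
Ratio to trend: 3052 / 2333.3333 = 1.31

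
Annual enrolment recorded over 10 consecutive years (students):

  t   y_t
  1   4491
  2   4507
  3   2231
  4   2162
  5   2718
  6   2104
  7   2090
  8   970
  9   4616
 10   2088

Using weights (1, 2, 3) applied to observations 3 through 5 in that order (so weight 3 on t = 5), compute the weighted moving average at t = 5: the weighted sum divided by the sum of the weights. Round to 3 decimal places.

2451.500

Weighted sum: 1·2231 + 2·2162 + 3·2718 = 2231 + 4324 + 8154 = 14709
Weight total: 1 + 2 + 3 = 6
WMA = 14709 / 6 = 2451.500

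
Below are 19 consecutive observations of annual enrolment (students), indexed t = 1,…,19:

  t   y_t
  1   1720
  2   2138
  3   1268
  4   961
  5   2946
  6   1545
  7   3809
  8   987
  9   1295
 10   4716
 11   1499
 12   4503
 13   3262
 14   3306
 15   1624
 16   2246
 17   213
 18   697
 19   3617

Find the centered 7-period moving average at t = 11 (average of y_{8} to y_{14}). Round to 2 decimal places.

2795.43

Sum of periods 8–14: 987 + 1295 + 4716 + 1499 + 4503 + 3262 + 3306 = 19568
Divide by 7: 19568 / 7 = 2795.43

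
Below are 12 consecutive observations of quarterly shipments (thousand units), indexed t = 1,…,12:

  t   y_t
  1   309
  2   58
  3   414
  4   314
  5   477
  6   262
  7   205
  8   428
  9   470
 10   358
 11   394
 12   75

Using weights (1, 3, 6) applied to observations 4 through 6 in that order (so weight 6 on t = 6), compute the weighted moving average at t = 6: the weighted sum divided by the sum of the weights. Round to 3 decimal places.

331.700

Weighted sum: 1·314 + 3·477 + 6·262 = 314 + 1431 + 1572 = 3317
Weight total: 1 + 3 + 6 = 10
WMA = 3317 / 10 = 331.700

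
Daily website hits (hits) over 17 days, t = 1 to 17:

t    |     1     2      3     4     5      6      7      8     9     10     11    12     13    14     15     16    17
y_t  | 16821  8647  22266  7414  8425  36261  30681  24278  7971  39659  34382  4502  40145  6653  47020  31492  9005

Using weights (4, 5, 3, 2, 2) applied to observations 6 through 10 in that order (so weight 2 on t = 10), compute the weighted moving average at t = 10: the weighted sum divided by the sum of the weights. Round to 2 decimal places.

Weighted sum: 4·36261 + 5·30681 + 3·24278 + 2·7971 + 2·39659 = 145044 + 153405 + 72834 + 15942 + 79318 = 466543
Weight total: 4 + 5 + 3 + 2 + 2 = 16
WMA = 466543 / 16 = 29158.94

29158.94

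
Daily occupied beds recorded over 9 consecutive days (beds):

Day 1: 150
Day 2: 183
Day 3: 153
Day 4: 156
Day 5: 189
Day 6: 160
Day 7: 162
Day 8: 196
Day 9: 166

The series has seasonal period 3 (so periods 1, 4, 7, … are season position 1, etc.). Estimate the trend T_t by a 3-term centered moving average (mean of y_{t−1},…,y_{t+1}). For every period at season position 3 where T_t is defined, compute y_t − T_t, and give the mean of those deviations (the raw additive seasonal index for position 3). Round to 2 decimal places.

-10.67

Season position 3 occurs at t = 3, 6 (where T_t is defined).
t=3: T_3 = 164.0000; y_3 − T_3 = 153 − 164.0000 = -11.0000
t=6: T_6 = 170.3333; y_6 − T_6 = 160 − 170.3333 = -10.3333
Mean deviation: (-11.0000 + -10.3333) / 2 = -10.67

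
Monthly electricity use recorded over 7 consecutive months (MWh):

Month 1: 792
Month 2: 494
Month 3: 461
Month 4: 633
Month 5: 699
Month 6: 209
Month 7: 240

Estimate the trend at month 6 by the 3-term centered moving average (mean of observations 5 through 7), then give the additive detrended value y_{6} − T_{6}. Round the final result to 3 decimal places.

Trend T_6 = (699 + 209 + 240) / 3 = 1148/3 = 382.66667
Detrended value: 209 − 382.66667 = -173.667

-173.667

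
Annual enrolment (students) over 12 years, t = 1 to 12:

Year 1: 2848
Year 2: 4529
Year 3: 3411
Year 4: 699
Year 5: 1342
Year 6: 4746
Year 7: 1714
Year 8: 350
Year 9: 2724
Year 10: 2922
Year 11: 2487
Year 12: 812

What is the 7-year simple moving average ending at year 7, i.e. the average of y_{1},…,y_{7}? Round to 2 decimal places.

2755.57

Sum of periods 1–7: 2848 + 4529 + 3411 + 699 + 1342 + 4746 + 1714 = 19289
Divide by 7: 19289 / 7 = 2755.57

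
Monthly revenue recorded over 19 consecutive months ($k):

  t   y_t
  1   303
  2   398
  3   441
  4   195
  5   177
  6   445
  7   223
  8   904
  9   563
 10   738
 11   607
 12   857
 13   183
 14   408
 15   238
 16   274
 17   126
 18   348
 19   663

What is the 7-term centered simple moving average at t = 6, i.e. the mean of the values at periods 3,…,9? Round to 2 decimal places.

421.14

Sum of periods 3–9: 441 + 195 + 177 + 445 + 223 + 904 + 563 = 2948
Divide by 7: 2948 / 7 = 421.14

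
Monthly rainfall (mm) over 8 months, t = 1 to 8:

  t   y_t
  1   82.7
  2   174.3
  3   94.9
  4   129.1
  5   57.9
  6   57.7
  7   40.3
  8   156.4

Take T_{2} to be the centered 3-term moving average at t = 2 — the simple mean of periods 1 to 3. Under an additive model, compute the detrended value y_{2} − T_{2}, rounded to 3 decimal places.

57.000

Trend T_2 = (82.7 + 174.3 + 94.9) / 3 = 351.9/3 = 117.30000
Detrended value: 174.3 − 117.30000 = 57.000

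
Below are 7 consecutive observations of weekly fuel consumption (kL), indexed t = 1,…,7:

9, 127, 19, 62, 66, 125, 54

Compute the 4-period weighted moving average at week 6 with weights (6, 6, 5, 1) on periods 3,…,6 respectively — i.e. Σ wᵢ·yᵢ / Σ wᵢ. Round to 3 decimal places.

52.278

Weighted sum: 6·19 + 6·62 + 5·66 + 1·125 = 114 + 372 + 330 + 125 = 941
Weight total: 6 + 6 + 5 + 1 = 18
WMA = 941 / 18 = 52.278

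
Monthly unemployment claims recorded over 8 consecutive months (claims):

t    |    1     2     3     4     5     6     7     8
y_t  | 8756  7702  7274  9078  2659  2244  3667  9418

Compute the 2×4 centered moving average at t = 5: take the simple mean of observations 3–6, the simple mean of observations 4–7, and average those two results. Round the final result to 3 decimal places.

4862.875

Sum over 3–6: 7274 + 9078 + 2659 + 2244 = 21255
Sum over 4–7: 9078 + 2659 + 2244 + 3667 = 17648
CMA at t=5 = (21255 + 17648) / (2·4) = 38903 / 8 = 4862.875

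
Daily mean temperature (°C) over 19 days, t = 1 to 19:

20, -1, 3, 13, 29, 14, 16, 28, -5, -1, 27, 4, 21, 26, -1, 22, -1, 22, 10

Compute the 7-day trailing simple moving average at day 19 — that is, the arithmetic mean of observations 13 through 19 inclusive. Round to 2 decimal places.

14.14

Sum of periods 13–19: 21 + 26 + (-1) + 22 + (-1) + 22 + 10 = 99
Divide by 7: 99 / 7 = 14.14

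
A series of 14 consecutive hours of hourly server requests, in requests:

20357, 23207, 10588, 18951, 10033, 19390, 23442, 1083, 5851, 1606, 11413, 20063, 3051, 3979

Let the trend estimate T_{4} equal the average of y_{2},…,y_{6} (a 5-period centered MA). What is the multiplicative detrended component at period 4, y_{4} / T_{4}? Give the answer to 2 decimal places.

1.15

Trend T_4 = (23207 + 10588 + 18951 + 10033 + 19390) / 5 = 82169/5 = 16433.8000
Ratio to trend: 18951 / 16433.8000 = 1.15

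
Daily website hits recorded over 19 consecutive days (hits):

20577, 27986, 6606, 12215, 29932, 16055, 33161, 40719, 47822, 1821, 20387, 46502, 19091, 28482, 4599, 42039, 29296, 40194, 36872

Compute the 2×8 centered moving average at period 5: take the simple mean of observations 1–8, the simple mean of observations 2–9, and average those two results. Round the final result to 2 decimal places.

25109.19

Sum over 1–8: 20577 + 27986 + 6606 + 12215 + 29932 + 16055 + 33161 + 40719 = 187251
Sum over 2–9: 27986 + 6606 + 12215 + 29932 + 16055 + 33161 + 40719 + 47822 = 214496
CMA at t=5 = (187251 + 214496) / (2·8) = 401747 / 16 = 25109.19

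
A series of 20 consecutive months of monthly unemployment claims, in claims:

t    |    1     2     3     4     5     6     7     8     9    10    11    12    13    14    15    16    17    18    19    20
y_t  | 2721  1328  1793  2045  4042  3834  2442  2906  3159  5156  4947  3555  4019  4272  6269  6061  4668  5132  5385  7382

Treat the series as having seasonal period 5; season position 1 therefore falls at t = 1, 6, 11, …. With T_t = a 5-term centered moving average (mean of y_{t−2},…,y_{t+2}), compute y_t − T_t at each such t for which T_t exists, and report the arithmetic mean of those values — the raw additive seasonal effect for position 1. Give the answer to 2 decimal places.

780.20

Season position 1 occurs at t = 6, 11, 16 (where T_t is defined).
t=6: T_6 = 3053.8000; y_6 − T_6 = 3834 − 3053.8000 = 780.2000
t=11: T_11 = 4167.2000; y_11 − T_11 = 4947 − 4167.2000 = 779.8000
t=16: T_16 = 5280.4000; y_16 − T_16 = 6061 − 5280.4000 = 780.6000
Mean deviation: (780.2000 + 779.8000 + 780.6000) / 3 = 780.20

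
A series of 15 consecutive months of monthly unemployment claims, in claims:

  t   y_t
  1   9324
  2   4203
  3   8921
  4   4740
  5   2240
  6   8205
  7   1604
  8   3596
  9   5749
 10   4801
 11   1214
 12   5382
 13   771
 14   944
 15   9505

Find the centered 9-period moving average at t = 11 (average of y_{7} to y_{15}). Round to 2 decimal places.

Sum of periods 7–15: 1604 + 3596 + 5749 + 4801 + 1214 + 5382 + 771 + 944 + 9505 = 33566
Divide by 9: 33566 / 9 = 3729.56

3729.56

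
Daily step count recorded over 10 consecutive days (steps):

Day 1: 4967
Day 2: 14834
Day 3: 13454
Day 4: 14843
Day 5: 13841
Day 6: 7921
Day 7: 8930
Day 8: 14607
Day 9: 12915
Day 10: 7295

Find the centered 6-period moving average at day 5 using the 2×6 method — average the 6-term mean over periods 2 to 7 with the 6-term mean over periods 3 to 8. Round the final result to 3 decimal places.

Sum over 2–7: 14834 + 13454 + 14843 + 13841 + 7921 + 8930 = 73823
Sum over 3–8: 13454 + 14843 + 13841 + 7921 + 8930 + 14607 = 73596
CMA at t=5 = (73823 + 73596) / (2·6) = 147419 / 12 = 12284.917

12284.917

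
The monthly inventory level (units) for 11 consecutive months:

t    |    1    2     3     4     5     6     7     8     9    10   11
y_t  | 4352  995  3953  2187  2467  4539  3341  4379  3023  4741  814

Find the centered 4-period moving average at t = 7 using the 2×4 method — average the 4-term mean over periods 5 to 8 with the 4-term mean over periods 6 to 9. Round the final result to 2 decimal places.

3751.00

Sum over 5–8: 2467 + 4539 + 3341 + 4379 = 14726
Sum over 6–9: 4539 + 3341 + 4379 + 3023 = 15282
CMA at t=7 = (14726 + 15282) / (2·4) = 30008 / 8 = 3751.00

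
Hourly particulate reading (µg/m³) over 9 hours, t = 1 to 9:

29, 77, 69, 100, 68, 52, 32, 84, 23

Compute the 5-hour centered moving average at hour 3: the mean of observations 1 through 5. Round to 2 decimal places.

68.60

Sum of periods 1–5: 29 + 77 + 69 + 100 + 68 = 343
Divide by 5: 343 / 5 = 68.60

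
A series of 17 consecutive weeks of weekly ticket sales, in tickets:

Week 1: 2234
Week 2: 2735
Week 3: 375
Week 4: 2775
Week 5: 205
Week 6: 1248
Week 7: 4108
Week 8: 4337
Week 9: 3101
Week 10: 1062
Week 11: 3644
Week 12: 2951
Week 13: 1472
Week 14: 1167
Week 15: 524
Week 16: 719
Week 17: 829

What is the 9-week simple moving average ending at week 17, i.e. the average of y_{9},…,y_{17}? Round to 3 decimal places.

Sum of periods 9–17: 3101 + 1062 + 3644 + 2951 + 1472 + 1167 + 524 + 719 + 829 = 15469
Divide by 9: 15469 / 9 = 1718.778

1718.778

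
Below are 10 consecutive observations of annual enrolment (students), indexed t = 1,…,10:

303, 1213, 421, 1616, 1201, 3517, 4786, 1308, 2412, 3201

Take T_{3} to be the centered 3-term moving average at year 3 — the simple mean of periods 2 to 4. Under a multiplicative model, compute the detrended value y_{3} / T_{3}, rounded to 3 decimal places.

Trend T_3 = (1213 + 421 + 1616) / 3 = 3250/3 = 1083.33333
Ratio to trend: 421 / 1083.33333 = 0.389

0.389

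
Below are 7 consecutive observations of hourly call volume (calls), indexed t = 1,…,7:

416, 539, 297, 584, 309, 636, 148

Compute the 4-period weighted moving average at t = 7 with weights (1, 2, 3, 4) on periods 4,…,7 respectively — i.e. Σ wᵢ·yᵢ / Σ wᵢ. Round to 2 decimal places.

Weighted sum: 1·584 + 2·309 + 3·636 + 4·148 = 584 + 618 + 1908 + 592 = 3702
Weight total: 1 + 2 + 3 + 4 = 10
WMA = 3702 / 10 = 370.20

370.20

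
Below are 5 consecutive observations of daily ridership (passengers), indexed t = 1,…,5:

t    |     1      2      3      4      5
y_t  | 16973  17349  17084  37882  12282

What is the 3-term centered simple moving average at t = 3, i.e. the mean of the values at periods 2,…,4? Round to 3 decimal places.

24105.000

Sum of periods 2–4: 17349 + 17084 + 37882 = 72315
Divide by 3: 72315 / 3 = 24105.000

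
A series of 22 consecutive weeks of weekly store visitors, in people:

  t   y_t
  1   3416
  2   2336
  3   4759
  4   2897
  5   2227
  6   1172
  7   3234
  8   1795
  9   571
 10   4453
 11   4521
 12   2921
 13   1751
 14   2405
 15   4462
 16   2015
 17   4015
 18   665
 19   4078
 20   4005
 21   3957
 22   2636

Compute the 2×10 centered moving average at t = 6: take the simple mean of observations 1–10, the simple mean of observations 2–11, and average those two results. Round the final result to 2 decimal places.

2741.25

Sum over 1–10: 3416 + 2336 + 4759 + 2897 + 2227 + 1172 + 3234 + 1795 + 571 + 4453 = 26860
Sum over 2–11: 2336 + 4759 + 2897 + 2227 + 1172 + 3234 + 1795 + 571 + 4453 + 4521 = 27965
CMA at t=6 = (26860 + 27965) / (2·10) = 54825 / 20 = 2741.25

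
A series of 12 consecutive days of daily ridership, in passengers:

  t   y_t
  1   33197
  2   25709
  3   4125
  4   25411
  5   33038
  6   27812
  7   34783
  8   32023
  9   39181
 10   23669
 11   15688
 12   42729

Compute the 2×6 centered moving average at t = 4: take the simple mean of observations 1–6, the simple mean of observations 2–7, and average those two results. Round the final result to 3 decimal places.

Sum over 1–6: 33197 + 25709 + 4125 + 25411 + 33038 + 27812 = 149292
Sum over 2–7: 25709 + 4125 + 25411 + 33038 + 27812 + 34783 = 150878
CMA at t=4 = (149292 + 150878) / (2·6) = 300170 / 12 = 25014.167

25014.167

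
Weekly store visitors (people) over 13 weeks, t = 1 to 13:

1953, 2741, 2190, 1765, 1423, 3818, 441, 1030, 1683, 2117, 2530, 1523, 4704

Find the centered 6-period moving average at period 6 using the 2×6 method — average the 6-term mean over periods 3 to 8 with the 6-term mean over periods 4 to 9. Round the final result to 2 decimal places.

Sum over 3–8: 2190 + 1765 + 1423 + 3818 + 441 + 1030 = 10667
Sum over 4–9: 1765 + 1423 + 3818 + 441 + 1030 + 1683 = 10160
CMA at t=6 = (10667 + 10160) / (2·6) = 20827 / 12 = 1735.58

1735.58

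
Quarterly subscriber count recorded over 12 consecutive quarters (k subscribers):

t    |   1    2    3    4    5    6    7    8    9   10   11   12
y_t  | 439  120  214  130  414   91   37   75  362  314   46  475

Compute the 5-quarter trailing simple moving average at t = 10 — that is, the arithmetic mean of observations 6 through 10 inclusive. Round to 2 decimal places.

175.80

Sum of periods 6–10: 91 + 37 + 75 + 362 + 314 = 879
Divide by 5: 879 / 5 = 175.80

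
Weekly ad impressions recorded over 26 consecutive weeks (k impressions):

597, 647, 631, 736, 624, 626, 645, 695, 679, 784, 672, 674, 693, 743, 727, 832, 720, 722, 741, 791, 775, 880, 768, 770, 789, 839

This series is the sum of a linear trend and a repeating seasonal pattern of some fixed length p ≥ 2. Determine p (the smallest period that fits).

6

First differences y_{t+1} − y_t: 50, -16, 105, -112, 2, 19, 50, -16, 105, -112, 2, 19, 50, -16, …
The difference pattern repeats every 6 terms and not for any smaller step, so p = 6.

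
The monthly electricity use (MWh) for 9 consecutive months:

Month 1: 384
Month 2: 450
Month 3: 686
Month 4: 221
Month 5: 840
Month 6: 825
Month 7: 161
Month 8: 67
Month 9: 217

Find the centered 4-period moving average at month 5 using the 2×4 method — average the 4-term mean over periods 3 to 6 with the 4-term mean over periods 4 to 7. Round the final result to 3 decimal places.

Sum over 3–6: 686 + 221 + 840 + 825 = 2572
Sum over 4–7: 221 + 840 + 825 + 161 = 2047
CMA at t=5 = (2572 + 2047) / (2·4) = 4619 / 8 = 577.375

577.375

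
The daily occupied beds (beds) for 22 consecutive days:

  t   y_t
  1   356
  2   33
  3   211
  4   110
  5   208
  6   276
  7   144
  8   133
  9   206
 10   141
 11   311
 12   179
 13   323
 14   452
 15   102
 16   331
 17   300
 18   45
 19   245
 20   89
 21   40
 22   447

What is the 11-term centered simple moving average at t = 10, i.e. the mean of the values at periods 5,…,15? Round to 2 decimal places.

225.00

Sum of periods 5–15: 208 + 276 + 144 + 133 + 206 + 141 + 311 + 179 + 323 + 452 + 102 = 2475
Divide by 11: 2475 / 11 = 225.00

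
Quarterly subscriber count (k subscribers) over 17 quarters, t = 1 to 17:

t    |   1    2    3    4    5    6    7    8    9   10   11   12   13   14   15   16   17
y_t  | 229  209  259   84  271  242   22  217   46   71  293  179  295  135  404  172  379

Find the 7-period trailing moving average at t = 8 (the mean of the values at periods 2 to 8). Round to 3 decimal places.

Sum of periods 2–8: 209 + 259 + 84 + 271 + 242 + 22 + 217 = 1304
Divide by 7: 1304 / 7 = 186.286

186.286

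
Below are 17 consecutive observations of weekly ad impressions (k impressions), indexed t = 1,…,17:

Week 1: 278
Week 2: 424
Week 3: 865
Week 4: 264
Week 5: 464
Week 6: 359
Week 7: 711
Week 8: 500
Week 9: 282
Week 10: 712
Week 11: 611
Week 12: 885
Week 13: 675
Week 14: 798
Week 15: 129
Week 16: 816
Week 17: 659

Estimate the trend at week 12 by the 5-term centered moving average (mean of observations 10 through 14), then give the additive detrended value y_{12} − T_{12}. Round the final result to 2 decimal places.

Trend T_12 = (712 + 611 + 885 + 675 + 798) / 5 = 3681/5 = 736.2000
Detrended value: 885 − 736.2000 = 148.80

148.80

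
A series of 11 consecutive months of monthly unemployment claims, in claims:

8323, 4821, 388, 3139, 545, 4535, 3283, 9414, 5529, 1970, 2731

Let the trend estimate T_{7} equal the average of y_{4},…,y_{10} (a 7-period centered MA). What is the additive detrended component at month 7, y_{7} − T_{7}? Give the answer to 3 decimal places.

-776.286

Trend T_7 = (3139 + 545 + 4535 + 3283 + 9414 + 5529 + 1970) / 7 = 28415/7 = 4059.28571
Detrended value: 3283 − 4059.28571 = -776.286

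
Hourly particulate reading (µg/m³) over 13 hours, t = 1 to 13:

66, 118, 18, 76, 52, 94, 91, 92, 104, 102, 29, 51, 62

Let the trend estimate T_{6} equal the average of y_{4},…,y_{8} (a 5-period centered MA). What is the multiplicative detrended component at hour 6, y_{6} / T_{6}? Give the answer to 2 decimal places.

1.16

Trend T_6 = (76 + 52 + 94 + 91 + 92) / 5 = 405/5 = 81.0000
Ratio to trend: 94 / 81.0000 = 1.16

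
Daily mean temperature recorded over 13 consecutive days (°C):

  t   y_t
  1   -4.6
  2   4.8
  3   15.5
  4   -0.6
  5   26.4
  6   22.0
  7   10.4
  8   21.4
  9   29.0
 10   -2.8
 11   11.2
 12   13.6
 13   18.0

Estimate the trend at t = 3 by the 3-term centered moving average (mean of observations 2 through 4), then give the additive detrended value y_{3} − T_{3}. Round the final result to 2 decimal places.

8.93

Trend T_3 = (4.8 + 15.5 + (-0.6)) / 3 = 19.7/3 = 6.5667
Detrended value: 15.5 − 6.5667 = 8.93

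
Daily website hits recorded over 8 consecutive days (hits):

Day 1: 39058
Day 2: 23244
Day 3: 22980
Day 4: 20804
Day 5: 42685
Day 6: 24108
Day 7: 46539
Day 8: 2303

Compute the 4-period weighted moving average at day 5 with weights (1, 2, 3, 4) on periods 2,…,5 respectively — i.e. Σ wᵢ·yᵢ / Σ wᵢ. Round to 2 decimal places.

30235.60

Weighted sum: 1·23244 + 2·22980 + 3·20804 + 4·42685 = 23244 + 45960 + 62412 + 170740 = 302356
Weight total: 1 + 2 + 3 + 4 = 10
WMA = 302356 / 10 = 30235.60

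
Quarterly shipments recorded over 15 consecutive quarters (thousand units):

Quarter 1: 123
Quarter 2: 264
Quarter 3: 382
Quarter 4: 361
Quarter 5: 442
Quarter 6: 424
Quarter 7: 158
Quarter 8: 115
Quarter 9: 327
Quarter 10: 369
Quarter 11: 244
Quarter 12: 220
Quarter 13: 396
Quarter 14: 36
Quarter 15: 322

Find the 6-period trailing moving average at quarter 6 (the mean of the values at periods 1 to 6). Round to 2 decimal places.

332.67

Sum of periods 1–6: 123 + 264 + 382 + 361 + 442 + 424 = 1996
Divide by 6: 1996 / 6 = 332.67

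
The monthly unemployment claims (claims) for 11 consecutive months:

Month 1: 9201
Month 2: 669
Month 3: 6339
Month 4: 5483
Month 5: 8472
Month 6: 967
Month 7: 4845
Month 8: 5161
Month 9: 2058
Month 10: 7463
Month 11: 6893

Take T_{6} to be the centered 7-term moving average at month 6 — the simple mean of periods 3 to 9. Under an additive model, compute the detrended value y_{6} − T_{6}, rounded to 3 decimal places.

-3793.714

Trend T_6 = (6339 + 5483 + 8472 + 967 + 4845 + 5161 + 2058) / 7 = 33325/7 = 4760.71429
Detrended value: 967 − 4760.71429 = -3793.714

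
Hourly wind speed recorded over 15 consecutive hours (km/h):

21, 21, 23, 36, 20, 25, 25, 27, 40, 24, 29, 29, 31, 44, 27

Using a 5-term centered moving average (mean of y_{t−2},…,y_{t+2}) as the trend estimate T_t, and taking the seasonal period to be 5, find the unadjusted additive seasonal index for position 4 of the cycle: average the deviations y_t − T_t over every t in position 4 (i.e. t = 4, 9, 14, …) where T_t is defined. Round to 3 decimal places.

Season position 4 occurs at t = 4, 9 (where T_t is defined).
t=4: T_4 = 25.00000; y_4 − T_4 = 36 − 25.00000 = 11.00000
t=9: T_9 = 29.00000; y_9 − T_9 = 40 − 29.00000 = 11.00000
Mean deviation: (11.00000 + 11.00000) / 2 = 11.000

11.000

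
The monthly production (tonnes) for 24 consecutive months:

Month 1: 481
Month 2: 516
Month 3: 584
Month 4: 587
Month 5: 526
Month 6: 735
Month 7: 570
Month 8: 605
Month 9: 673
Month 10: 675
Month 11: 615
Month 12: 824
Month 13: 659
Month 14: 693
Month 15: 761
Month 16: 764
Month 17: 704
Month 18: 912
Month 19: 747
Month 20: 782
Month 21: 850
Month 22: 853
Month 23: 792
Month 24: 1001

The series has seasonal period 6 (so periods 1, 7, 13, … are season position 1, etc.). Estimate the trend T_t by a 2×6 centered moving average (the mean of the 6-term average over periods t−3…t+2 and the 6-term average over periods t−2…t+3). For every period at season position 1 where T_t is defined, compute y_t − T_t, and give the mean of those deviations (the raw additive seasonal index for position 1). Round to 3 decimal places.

Season position 1 occurs at t = 7, 13, 19 (where T_t is defined).
t=7: T_7 = 623.33333; y_7 − T_7 = 570 − 623.33333 = -53.33333
t=13: T_13 = 711.91667; y_13 − T_13 = 659 − 711.91667 = -52.91667
t=19: T_19 = 800.58333; y_19 − T_19 = 747 − 800.58333 = -53.58333
Mean deviation: (-53.33333 + -52.91667 + -53.58333) / 3 = -53.278

-53.278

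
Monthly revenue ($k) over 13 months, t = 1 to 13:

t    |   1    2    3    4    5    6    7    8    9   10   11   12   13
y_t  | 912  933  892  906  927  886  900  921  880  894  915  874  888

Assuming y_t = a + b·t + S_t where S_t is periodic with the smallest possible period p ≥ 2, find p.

3

First differences y_{t+1} − y_t: 21, -41, 14, 21, -41, 14, 21, -41, …
The difference pattern repeats every 3 terms and not for any smaller step, so p = 3.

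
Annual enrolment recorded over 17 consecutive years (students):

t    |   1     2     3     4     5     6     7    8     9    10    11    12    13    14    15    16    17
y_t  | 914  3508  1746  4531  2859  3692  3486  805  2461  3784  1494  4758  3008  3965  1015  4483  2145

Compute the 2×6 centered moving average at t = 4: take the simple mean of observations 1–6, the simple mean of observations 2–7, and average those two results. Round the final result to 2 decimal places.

3089.33

Sum over 1–6: 914 + 3508 + 1746 + 4531 + 2859 + 3692 = 17250
Sum over 2–7: 3508 + 1746 + 4531 + 2859 + 3692 + 3486 = 19822
CMA at t=4 = (17250 + 19822) / (2·6) = 37072 / 12 = 3089.33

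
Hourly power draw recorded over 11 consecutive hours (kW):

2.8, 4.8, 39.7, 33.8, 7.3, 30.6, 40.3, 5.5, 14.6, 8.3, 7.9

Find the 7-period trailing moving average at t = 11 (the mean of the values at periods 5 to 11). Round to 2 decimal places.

16.36

Sum of periods 5–11: 7.3 + 30.6 + 40.3 + 5.5 + 14.6 + 8.3 + 7.9 = 114.5
Divide by 7: 114.5 / 7 = 16.36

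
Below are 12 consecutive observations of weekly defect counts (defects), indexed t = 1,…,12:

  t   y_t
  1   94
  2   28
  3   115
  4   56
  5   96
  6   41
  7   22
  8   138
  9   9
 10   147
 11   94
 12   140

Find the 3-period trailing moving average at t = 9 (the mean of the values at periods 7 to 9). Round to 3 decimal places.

56.333

Sum of periods 7–9: 22 + 138 + 9 = 169
Divide by 3: 169 / 3 = 56.333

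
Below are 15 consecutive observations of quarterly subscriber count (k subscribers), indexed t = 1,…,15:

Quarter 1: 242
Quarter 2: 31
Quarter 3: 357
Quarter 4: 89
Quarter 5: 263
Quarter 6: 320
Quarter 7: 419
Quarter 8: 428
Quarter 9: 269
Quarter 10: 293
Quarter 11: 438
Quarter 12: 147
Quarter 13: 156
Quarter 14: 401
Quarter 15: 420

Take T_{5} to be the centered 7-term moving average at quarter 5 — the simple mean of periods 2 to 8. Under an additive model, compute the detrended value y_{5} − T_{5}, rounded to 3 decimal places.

-9.429

Trend T_5 = (31 + 357 + 89 + 263 + 320 + 419 + 428) / 7 = 1907/7 = 272.42857
Detrended value: 263 − 272.42857 = -9.429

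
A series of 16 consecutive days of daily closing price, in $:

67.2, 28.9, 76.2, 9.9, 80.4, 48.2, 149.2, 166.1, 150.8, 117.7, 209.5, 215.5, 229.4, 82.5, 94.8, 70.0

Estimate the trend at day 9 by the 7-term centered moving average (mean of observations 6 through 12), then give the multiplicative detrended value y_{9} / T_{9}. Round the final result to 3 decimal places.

0.999

Trend T_9 = (48.2 + 149.2 + 166.1 + 150.8 + 117.7 + 209.5 + 215.5) / 7 = 1057.0/7 = 151.00000
Ratio to trend: 150.8 / 151.00000 = 0.999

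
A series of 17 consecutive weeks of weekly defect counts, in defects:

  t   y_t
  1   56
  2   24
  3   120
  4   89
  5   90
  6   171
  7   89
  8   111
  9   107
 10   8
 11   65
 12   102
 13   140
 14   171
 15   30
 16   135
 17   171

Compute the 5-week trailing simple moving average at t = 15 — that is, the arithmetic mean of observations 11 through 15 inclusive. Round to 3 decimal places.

101.600

Sum of periods 11–15: 65 + 102 + 140 + 171 + 30 = 508
Divide by 5: 508 / 5 = 101.600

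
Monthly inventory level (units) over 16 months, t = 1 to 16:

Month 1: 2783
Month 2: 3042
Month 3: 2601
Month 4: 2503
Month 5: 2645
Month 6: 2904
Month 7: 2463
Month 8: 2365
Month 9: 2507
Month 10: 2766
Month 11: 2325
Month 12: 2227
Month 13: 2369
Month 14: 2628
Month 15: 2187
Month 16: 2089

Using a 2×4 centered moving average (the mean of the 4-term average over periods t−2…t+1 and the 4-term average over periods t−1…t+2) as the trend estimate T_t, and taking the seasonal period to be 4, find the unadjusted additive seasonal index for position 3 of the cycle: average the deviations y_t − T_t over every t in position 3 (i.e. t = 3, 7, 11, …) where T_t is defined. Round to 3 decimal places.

Season position 3 occurs at t = 3, 7, 11 (where T_t is defined).
t=3: T_3 = 2715.00000; y_3 − T_3 = 2601 − 2715.00000 = -114.00000
t=7: T_7 = 2577.00000; y_7 − T_7 = 2463 − 2577.00000 = -114.00000
t=11: T_11 = 2439.00000; y_11 − T_11 = 2325 − 2439.00000 = -114.00000
Mean deviation: (-114.00000 + -114.00000 + -114.00000) / 3 = -114.000

-114.000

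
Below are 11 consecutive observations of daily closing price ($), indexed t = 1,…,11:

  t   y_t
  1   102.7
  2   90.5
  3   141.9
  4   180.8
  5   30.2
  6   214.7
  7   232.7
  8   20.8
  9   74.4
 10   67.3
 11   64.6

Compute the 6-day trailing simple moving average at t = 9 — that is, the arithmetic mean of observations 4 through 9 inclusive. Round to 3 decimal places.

Sum of periods 4–9: 180.8 + 30.2 + 214.7 + 232.7 + 20.8 + 74.4 = 753.6
Divide by 6: 753.6 / 6 = 125.600

125.600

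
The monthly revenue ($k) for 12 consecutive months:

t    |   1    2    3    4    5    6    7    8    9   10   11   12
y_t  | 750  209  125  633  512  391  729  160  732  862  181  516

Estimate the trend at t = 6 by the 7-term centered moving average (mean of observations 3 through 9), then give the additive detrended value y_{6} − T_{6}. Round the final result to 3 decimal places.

-77.857

Trend T_6 = (125 + 633 + 512 + 391 + 729 + 160 + 732) / 7 = 3282/7 = 468.85714
Detrended value: 391 − 468.85714 = -77.857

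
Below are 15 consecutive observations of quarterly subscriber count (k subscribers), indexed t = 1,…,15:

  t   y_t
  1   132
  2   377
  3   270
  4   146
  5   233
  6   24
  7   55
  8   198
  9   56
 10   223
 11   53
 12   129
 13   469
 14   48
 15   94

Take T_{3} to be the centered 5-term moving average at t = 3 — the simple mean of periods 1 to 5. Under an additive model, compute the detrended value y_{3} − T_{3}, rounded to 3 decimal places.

Trend T_3 = (132 + 377 + 270 + 146 + 233) / 5 = 1158/5 = 231.60000
Detrended value: 270 − 231.60000 = 38.400

38.400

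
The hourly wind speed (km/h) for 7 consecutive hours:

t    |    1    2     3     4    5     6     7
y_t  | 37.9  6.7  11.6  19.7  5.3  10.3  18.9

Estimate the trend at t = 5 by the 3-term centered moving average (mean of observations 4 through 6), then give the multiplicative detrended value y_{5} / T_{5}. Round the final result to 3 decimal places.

0.450

Trend T_5 = (19.7 + 5.3 + 10.3) / 3 = 35.3/3 = 11.76667
Ratio to trend: 5.3 / 11.76667 = 0.450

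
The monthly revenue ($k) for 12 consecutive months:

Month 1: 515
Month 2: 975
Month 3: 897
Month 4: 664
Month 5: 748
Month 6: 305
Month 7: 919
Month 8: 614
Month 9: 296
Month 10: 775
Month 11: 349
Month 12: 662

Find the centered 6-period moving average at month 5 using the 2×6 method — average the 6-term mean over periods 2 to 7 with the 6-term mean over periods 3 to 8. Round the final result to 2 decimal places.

721.25

Sum over 2–7: 975 + 897 + 664 + 748 + 305 + 919 = 4508
Sum over 3–8: 897 + 664 + 748 + 305 + 919 + 614 = 4147
CMA at t=5 = (4508 + 4147) / (2·6) = 8655 / 12 = 721.25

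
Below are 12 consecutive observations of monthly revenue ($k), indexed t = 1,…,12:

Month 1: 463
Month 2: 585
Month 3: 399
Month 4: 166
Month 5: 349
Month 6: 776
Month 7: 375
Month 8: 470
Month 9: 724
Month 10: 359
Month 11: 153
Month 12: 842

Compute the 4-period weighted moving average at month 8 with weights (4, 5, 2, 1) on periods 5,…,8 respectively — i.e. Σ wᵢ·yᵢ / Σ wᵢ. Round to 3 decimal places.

Weighted sum: 4·349 + 5·776 + 2·375 + 1·470 = 1396 + 3880 + 750 + 470 = 6496
Weight total: 4 + 5 + 2 + 1 = 12
WMA = 6496 / 12 = 541.333

541.333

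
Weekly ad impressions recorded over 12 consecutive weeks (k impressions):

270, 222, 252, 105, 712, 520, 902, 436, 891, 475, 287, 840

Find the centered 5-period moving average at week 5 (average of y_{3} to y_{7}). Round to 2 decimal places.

Sum of periods 3–7: 252 + 105 + 712 + 520 + 902 = 2491
Divide by 5: 2491 / 5 = 498.20

498.20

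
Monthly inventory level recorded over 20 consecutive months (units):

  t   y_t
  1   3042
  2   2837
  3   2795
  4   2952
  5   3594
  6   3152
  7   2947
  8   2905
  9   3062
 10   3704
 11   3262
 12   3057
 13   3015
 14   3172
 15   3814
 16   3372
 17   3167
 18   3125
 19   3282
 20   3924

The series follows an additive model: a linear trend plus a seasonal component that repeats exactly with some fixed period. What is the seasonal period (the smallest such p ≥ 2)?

5

First differences y_{t+1} − y_t: -205, -42, 157, 642, -442, -205, -42, 157, 642, -442, -205, -42, …
The difference pattern repeats every 5 terms and not for any smaller step, so p = 5.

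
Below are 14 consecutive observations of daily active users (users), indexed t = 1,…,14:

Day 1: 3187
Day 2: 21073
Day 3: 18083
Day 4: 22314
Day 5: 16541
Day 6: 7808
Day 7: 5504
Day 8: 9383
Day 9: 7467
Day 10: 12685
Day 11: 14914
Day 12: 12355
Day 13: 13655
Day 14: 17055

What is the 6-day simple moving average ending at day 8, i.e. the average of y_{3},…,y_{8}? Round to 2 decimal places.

13272.17

Sum of periods 3–8: 18083 + 22314 + 16541 + 7808 + 5504 + 9383 = 79633
Divide by 6: 79633 / 6 = 13272.17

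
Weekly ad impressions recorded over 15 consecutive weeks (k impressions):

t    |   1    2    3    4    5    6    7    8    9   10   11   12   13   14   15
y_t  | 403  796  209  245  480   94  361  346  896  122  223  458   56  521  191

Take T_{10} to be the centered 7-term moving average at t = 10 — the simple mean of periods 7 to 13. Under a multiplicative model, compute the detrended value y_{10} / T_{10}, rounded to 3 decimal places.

Trend T_10 = (361 + 346 + 896 + 122 + 223 + 458 + 56) / 7 = 2462/7 = 351.71429
Ratio to trend: 122 / 351.71429 = 0.347

0.347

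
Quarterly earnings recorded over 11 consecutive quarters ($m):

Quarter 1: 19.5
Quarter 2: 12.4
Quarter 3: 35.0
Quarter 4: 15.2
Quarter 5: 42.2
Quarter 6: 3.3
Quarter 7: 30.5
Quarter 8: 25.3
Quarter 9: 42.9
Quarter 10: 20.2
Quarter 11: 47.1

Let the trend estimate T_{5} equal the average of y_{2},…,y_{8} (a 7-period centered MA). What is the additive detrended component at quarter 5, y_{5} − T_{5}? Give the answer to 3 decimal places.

18.786

Trend T_5 = (12.4 + 35.0 + 15.2 + 42.2 + 3.3 + 30.5 + 25.3) / 7 = 163.9/7 = 23.41429
Detrended value: 42.2 − 23.41429 = 18.786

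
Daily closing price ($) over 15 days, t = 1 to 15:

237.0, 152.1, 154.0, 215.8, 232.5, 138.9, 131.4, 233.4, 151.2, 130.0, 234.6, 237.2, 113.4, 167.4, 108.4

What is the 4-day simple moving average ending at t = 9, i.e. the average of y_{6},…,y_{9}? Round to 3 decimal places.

Sum of periods 6–9: 138.9 + 131.4 + 233.4 + 151.2 = 654.9
Divide by 4: 654.9 / 4 = 163.725

163.725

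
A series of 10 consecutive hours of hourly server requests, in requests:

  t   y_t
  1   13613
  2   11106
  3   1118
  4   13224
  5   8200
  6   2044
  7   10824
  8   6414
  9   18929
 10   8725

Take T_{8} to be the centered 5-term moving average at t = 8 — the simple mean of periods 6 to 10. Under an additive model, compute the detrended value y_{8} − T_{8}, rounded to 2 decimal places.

-2973.20

Trend T_8 = (2044 + 10824 + 6414 + 18929 + 8725) / 5 = 46936/5 = 9387.2000
Detrended value: 6414 − 9387.2000 = -2973.20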